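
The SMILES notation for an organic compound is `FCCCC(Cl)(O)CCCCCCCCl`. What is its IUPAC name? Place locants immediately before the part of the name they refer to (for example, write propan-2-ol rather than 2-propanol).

4,11-dichloro-1-fluoroundecan-4-ol

The longest carbon chain that includes the –OH group has 11 carbons, so the parent hydride is undecane.
An alcohol (–OH) is the principal characteristic group, giving the suffix -ol.
Choose the numbering such that numbering from this end puts the hydroxyl group at C-4 rather than C-8.
This places the hydroxyl at C-4; chloro groups at C-4 and C-11; a fluoro group at C-1.
The substituents are ordered alphabetically, ignoring any di-/tri- multipliers.
Putting it together: 4,11-dichloro-1-fluoroundecan-4-ol.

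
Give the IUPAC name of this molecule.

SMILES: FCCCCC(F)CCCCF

The longest carbon chain is 9 atoms: the parent is nonane.
Numbering from either end gives identical locants here.
With this numbering: fluoro groups at C-1 and C-5 and C-9.
Assembling the pieces gives 1,5,9-trifluorononane.

1,5,9-trifluorononane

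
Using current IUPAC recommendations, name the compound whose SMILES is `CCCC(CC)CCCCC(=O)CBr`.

The longest chain bearing the carbonyl is 10 carbons long (decane).
A ketone (C=O on an internal carbon) is the principal characteristic group, giving the suffix -one.
The numbering direction is chosen so that numbering from this end puts the carbonyl group at C-2 rather than C-9.
This places the carbonyl at C-2; a bromo group at C-1; an ethyl group at C-7.
Substituent prefixes are cited in alphabetical order (multiplying prefixes like di-/tri- are ignored for ordering).
The name is 1-bromo-7-ethyldecan-2-one.

1-bromo-7-ethyldecan-2-one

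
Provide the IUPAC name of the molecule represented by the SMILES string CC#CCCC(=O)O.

hex-4-ynoic acid

The longest carbon chain that includes the –COOH group and the multiple bond has 6 carbons, so the parent hydride is hexane.
The principal characteristic group is a carboxylic acid (terminal –COOH), named with the suffix -oic acid.
A C≡C triple bond in the chain gives the infix -yne-.
Number the chain so that the carboxylic acid carbon is C-1 by definition.
With this numbering: the triple bond between C-4 and C-5.
The name is hex-4-ynoic acid.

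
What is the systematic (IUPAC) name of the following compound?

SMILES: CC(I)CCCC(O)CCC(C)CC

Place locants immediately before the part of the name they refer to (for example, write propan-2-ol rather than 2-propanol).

The longest carbon chain that includes the –OH group has 11 carbons, so the parent hydride is undecane.
The highest-priority functional group is an alcohol (–OH), so the name ends in -ol.
Number the chain so that the substituent locant set {2,9} is lower than {3,10} at the first point of difference.
That gives the hydroxyl at C-6; an iodo group at C-2; a methyl group at C-9.
Prefixes are listed alphabetically: iodo, methyl.
The name is 2-iodo-9-methylundecan-6-ol.

2-iodo-9-methylundecan-6-ol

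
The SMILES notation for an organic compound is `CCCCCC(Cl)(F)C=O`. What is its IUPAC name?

The longest carbon chain that includes the –CHO group has 7 carbons, so the parent hydride is heptane.
An aldehyde (terminal –CHO) is the principal characteristic group, giving the suffix -al.
The numbering direction is chosen so that the aldehyde carbon is C-1 by definition.
With this numbering: a chloro group at C-2; a fluoro group at C-2.
Prefixes are listed alphabetically: chloro, fluoro.
The name is 2-chloro-2-fluoroheptanal.

2-chloro-2-fluoroheptanal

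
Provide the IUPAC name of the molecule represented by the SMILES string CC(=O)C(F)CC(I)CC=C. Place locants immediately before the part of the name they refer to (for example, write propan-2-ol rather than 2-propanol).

3-fluoro-5-iodooct-7-en-2-one

The longest carbon chain that includes the carbonyl and the multiple bond has 8 carbons, so the parent hydride is octane.
A ketone (C=O on an internal carbon) is the principal characteristic group, giving the suffix -one.
The chain contains a C=C double bond, so the unsaturation ending is -ene.
Number the chain so that numbering from this end puts the carbonyl group at C-2 rather than C-7.
This places the carbonyl at C-2; the double bond between C-7 and C-8; a fluoro group at C-3; an iodo group at C-5.
The substituents are ordered alphabetically, ignoring any di-/tri- multipliers.
The name is 3-fluoro-5-iodooct-7-en-2-one.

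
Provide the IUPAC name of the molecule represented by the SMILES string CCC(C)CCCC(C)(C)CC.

The parent chain contains 9 carbons (nonane).
Choose the numbering such that the substituent locant set {3,3,7} is lower than {3,7,7} at the first point of difference.
This places methyl groups at C-3 (×2) and C-7.
Putting it together: 3,3,7-trimethylnonane.

3,3,7-trimethylnonane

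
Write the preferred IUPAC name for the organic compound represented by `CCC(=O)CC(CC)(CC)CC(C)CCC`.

The longest chain bearing the carbonyl is 10 carbons long (decane).
A ketone (C=O on an internal carbon) is the principal characteristic group, giving the suffix -one.
Number the chain so that numbering from this end puts the carbonyl group at C-3 rather than C-8.
With this numbering: the carbonyl at C-3; two ethyl groups at C-5; a methyl group at C-7.
Prefixes are listed alphabetically: ethyl, methyl.
Assembling the pieces gives 5,5-diethyl-7-methyldecan-3-one.

5,5-diethyl-7-methyldecan-3-one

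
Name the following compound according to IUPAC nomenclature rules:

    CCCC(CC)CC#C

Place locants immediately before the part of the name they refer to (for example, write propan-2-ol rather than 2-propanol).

The longest chain bearing the multiple bond is 7 carbons long (heptane).
The chain contains a C≡C triple bond, so the unsaturation ending is -yne.
Choose the numbering such that numbering from this end puts the triple bond at C-1 rather than C-6.
With this numbering: the triple bond between C-1 and C-2; an ethyl group at C-4.
Putting it together: 4-ethylhept-1-yne.

4-ethylhept-1-yne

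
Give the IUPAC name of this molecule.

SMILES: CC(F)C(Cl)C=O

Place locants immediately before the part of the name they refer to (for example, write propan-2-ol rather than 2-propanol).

The longest carbon chain that includes the –CHO group has 4 carbons, so the parent hydride is butane.
The principal characteristic group is an aldehyde (terminal –CHO), named with the suffix -al.
Number the chain so that the aldehyde carbon is C-1 by definition.
That gives a chloro group at C-2; a fluoro group at C-3.
The substituents are ordered alphabetically, ignoring any di-/tri- multipliers.
Assembling the pieces gives 2-chloro-3-fluorobutanal.

2-chloro-3-fluorobutanal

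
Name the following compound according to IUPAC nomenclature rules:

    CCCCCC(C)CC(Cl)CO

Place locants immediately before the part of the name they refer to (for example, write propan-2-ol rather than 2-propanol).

2-chloro-4-methylnonan-1-ol

Counting along the main chain through the –OH group gives 9 carbons: the parent is nonane.
The principal characteristic group is an alcohol (–OH), named with the suffix -ol.
The numbering direction is chosen so that numbering from this end puts the hydroxyl group at C-1 rather than C-9.
This places the hydroxyl at C-1; a chloro group at C-2; a methyl group at C-4.
The substituents are ordered alphabetically, ignoring any di-/tri- multipliers.
Assembling the pieces gives 2-chloro-4-methylnonan-1-ol.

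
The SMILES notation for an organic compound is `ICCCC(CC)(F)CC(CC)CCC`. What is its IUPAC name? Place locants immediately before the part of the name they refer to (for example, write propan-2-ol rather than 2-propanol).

4,6-diethyl-4-fluoro-1-iodononane

The longest carbon chain is 9 atoms: the parent is nonane.
The numbering direction is chosen so that the substituent locant set {1,4,4,6} is lower than {4,6,6,9} at the first point of difference.
This places ethyl groups at C-4 and C-6; a fluoro group at C-4; an iodo group at C-1.
Substituent prefixes are cited in alphabetical order (multiplying prefixes like di-/tri- are ignored for ordering).
Putting it together: 4,6-diethyl-4-fluoro-1-iodononane.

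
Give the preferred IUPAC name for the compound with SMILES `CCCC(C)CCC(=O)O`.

4-methylheptanoic acid

The longest carbon chain that includes the –COOH group has 7 carbons, so the parent hydride is heptane.
The principal characteristic group is a carboxylic acid (terminal –COOH), named with the suffix -oic acid.
Number the chain so that the carboxylic acid carbon is C-1 by definition.
This places a methyl group at C-4.
Putting it together: 4-methylheptanoic acid.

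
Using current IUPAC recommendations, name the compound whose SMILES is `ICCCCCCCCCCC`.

The longest continuous carbon chain has 11 atoms, so the parent hydride is undecane.
Number the chain so that the substituent locant set {1} is lower than {11} at the first point of difference.
That gives an iodo group at C-1.
The name is 1-iodoundecane.

1-iodoundecane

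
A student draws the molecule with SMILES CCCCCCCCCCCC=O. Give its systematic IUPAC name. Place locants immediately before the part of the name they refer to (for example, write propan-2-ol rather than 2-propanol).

dodecanal

The longest chain bearing the –CHO group is 12 carbons long (dodecane).
The highest-priority functional group is an aldehyde (terminal –CHO), so the name ends in -al.
Choose the numbering such that the aldehyde carbon is C-1 by definition.
Putting it together: dodecanal.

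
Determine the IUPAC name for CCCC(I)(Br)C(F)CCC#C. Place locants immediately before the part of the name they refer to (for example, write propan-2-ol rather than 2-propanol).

6-bromo-5-fluoro-6-iodonon-1-yne

Counting along the main chain through the multiple bond gives 9 carbons: the parent is nonane.
There is one C≡C triple bond, indicated by the ending -yne.
Choose the numbering such that numbering from this end puts the triple bond at C-1 rather than C-8.
That gives the triple bond between C-1 and C-2; a bromo group at C-6; a fluoro group at C-5; an iodo group at C-6.
Substituent prefixes are cited in alphabetical order (multiplying prefixes like di-/tri- are ignored for ordering).
The name is 6-bromo-5-fluoro-6-iodonon-1-yne.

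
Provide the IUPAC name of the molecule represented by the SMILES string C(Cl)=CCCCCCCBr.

8-bromo-1-chlorooct-1-ene

Counting along the main chain through the multiple bond gives 8 carbons: the parent is octane.
The chain contains a C=C double bond, so the unsaturation ending is -ene.
Choose the numbering such that numbering from this end puts the double bond at C-1 rather than C-7.
With this numbering: the double bond between C-1 and C-2; a bromo group at C-8; a chloro group at C-1.
Prefixes are listed alphabetically: bromo, chloro.
Assembling the pieces gives 8-bromo-1-chlorooct-1-ene.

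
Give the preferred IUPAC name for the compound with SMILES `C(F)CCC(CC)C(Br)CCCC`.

The longest continuous carbon chain has 9 atoms, so the parent hydride is nonane.
The numbering direction is chosen so that the substituent locant set {1,4,5} is lower than {5,6,9} at the first point of difference.
With this numbering: a bromo group at C-5; an ethyl group at C-4; a fluoro group at C-1.
The substituents are ordered alphabetically, ignoring any di-/tri- multipliers.
The name is 5-bromo-4-ethyl-1-fluorononane.

5-bromo-4-ethyl-1-fluorononane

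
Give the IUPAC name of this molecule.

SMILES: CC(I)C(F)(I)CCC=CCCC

8-fluoro-8,9-diiododec-4-ene

The longest chain bearing the multiple bond is 10 carbons long (decane).
The chain contains a C=C double bond, so the unsaturation ending is -ene.
Number the chain so that numbering from this end puts the double bond at C-4 rather than C-6.
That gives the double bond between C-4 and C-5; a fluoro group at C-8; iodo groups at C-8 and C-9.
Prefixes are listed alphabetically: fluoro, iodo.
The name is 8-fluoro-8,9-diiododec-4-ene.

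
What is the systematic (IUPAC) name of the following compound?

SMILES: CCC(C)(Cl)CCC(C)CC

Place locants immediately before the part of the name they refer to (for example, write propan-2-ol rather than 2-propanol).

The longest carbon chain is 8 atoms: the parent is octane.
Choose the numbering such that the substituent locant set {3,3,6} is lower than {3,6,6} at the first point of difference.
With this numbering: a chloro group at C-3; methyl groups at C-3 and C-6.
The substituents are ordered alphabetically, ignoring any di-/tri- multipliers.
The name is 3-chloro-3,6-dimethyloctane.

3-chloro-3,6-dimethyloctane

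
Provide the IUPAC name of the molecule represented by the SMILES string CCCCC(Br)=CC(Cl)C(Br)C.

2,5-dibromo-3-chloronon-4-ene

The longest carbon chain that includes the multiple bond has 9 carbons, so the parent hydride is nonane.
A C=C double bond in the chain gives the infix -ene-.
Number the chain so that numbering from this end puts the double bond at C-4 rather than C-5.
With this numbering: the double bond between C-4 and C-5; bromo groups at C-2 and C-5; a chloro group at C-3.
Substituent prefixes are cited in alphabetical order (multiplying prefixes like di-/tri- are ignored for ordering).
Assembling the pieces gives 2,5-dibromo-3-chloronon-4-ene.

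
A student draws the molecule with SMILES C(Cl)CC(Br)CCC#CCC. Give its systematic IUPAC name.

The longest chain bearing the multiple bond is 9 carbons long (nonane).
A C≡C triple bond in the chain gives the infix -yne-.
The numbering direction is chosen so that numbering from this end puts the triple bond at C-3 rather than C-6.
With this numbering: the triple bond between C-3 and C-4; a bromo group at C-7; a chloro group at C-9.
Substituent prefixes are cited in alphabetical order (multiplying prefixes like di-/tri- are ignored for ordering).
The name is 7-bromo-9-chloronon-3-yne.

7-bromo-9-chloronon-3-yne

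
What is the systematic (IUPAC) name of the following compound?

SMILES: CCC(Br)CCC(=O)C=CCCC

9-bromoundec-4-en-6-one

Counting along the main chain through the carbonyl and the multiple bond gives 11 carbons: the parent is undecane.
The principal characteristic group is a ketone (C=O on an internal carbon), named with the suffix -one.
A C=C double bond in the chain gives the infix -ene-.
The numbering direction is chosen so that numbering from this end puts the double bond at C-4 rather than C-7.
With this numbering: the carbonyl at C-6; the double bond between C-4 and C-5; a bromo group at C-9.
Assembling the pieces gives 9-bromoundec-4-en-6-one.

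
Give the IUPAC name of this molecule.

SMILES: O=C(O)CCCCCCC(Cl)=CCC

The longest carbon chain that includes the –COOH group and the multiple bond has 11 carbons, so the parent hydride is undecane.
The principal characteristic group is a carboxylic acid (terminal –COOH), named with the suffix -oic acid.
There is one C=C double bond, indicated by the ending -ene.
The numbering direction is chosen so that the carboxylic acid carbon is C-1 by definition.
That gives the double bond between C-8 and C-9; a chloro group at C-8.
The name is 8-chloroundec-8-enoic acid.

8-chloroundec-8-enoic acid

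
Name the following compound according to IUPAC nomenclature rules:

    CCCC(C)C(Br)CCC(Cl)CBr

1,5-dibromo-2-chloro-6-methylnonane

The longest carbon chain is 9 atoms: the parent is nonane.
Number the chain so that the substituent locant set {1,2,5,6} is lower than {4,5,8,9} at the first point of difference.
With this numbering: bromo groups at C-1 and C-5; a chloro group at C-2; a methyl group at C-6.
The substituents are ordered alphabetically, ignoring any di-/tri- multipliers.
Putting it together: 1,5-dibromo-2-chloro-6-methylnonane.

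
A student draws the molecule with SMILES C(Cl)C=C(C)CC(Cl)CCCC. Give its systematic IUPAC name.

1,5-dichloro-3-methylnon-2-ene

Counting along the main chain through the multiple bond gives 9 carbons: the parent is nonane.
A C=C double bond in the chain gives the infix -ene-.
Choose the numbering such that numbering from this end puts the double bond at C-2 rather than C-7.
That gives the double bond between C-2 and C-3; chloro groups at C-1 and C-5; a methyl group at C-3.
Substituent prefixes are cited in alphabetical order (multiplying prefixes like di-/tri- are ignored for ordering).
Assembling the pieces gives 1,5-dichloro-3-methylnon-2-ene.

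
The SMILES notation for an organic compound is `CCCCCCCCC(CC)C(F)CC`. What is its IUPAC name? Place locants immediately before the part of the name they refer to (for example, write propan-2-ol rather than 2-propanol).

The parent chain contains 12 carbons (dodecane).
The numbering direction is chosen so that the substituent locant set {3,4} is lower than {9,10} at the first point of difference.
That gives an ethyl group at C-4; a fluoro group at C-3.
The substituents are ordered alphabetically, ignoring any di-/tri- multipliers.
Putting it together: 4-ethyl-3-fluorododecane.

4-ethyl-3-fluorododecane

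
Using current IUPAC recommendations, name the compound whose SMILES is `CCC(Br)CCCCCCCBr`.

The longest carbon chain is 10 atoms: the parent is decane.
Number the chain so that the substituent locant set {1,8} is lower than {3,10} at the first point of difference.
This places bromo groups at C-1 and C-8.
Putting it together: 1,8-dibromodecane.

1,8-dibromodecane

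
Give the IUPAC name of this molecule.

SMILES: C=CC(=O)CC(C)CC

The longest chain bearing the carbonyl and the multiple bond is 7 carbons long (heptane).
The principal characteristic group is a ketone (C=O on an internal carbon), named with the suffix -one.
There is one C=C double bond, indicated by the ending -ene.
Number the chain so that numbering from this end puts the carbonyl group at C-3 rather than C-5.
That gives the carbonyl at C-3; the double bond between C-1 and C-2; a methyl group at C-5.
Assembling the pieces gives 5-methylhept-1-en-3-one.

5-methylhept-1-en-3-one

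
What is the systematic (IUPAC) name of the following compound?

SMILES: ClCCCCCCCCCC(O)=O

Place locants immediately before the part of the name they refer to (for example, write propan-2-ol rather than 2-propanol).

10-chlorodecanoic acid

The longest carbon chain that includes the –COOH group has 10 carbons, so the parent hydride is decane.
The principal characteristic group is a carboxylic acid (terminal –COOH), named with the suffix -oic acid.
Choose the numbering such that the carboxylic acid carbon is C-1 by definition.
With this numbering: a chloro group at C-10.
Putting it together: 10-chlorodecanoic acid.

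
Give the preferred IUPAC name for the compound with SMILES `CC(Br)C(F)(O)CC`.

The longest chain bearing the –OH group is 5 carbons long (pentane).
An alcohol (–OH) is the principal characteristic group, giving the suffix -ol.
Number the chain so that the substituent locant set {2,3} is lower than {3,4} at the first point of difference.
This places the hydroxyl at C-3; a bromo group at C-2; a fluoro group at C-3.
Prefixes are listed alphabetically: bromo, fluoro.
Putting it together: 2-bromo-3-fluoropentan-3-ol.

2-bromo-3-fluoropentan-3-ol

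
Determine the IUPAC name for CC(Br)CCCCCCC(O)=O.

8-bromononanoic acid

The longest chain bearing the –COOH group is 9 carbons long (nonane).
The principal characteristic group is a carboxylic acid (terminal –COOH), named with the suffix -oic acid.
The numbering direction is chosen so that the carboxylic acid carbon is C-1 by definition.
This places a bromo group at C-8.
Assembling the pieces gives 8-bromononanoic acid.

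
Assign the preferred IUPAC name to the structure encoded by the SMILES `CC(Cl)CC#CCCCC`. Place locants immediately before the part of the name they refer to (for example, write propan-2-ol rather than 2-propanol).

2-chloronon-4-yne

The longest carbon chain that includes the multiple bond has 9 carbons, so the parent hydride is nonane.
There is one C≡C triple bond, indicated by the ending -yne.
The numbering direction is chosen so that numbering from this end puts the triple bond at C-4 rather than C-5.
This places the triple bond between C-4 and C-5; a chloro group at C-2.
The name is 2-chloronon-4-yne.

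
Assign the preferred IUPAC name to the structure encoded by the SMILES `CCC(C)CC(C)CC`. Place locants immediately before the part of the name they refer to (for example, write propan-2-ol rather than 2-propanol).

3,5-dimethylheptane

The longest continuous carbon chain has 7 atoms, so the parent hydride is heptane.
Numbering from either end gives identical locants here.
With this numbering: methyl groups at C-3 and C-5.
Putting it together: 3,5-dimethylheptane.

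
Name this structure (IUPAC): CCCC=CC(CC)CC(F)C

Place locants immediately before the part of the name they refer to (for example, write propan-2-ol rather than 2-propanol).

6-ethyl-8-fluoronon-4-ene

The longest chain bearing the multiple bond is 9 carbons long (nonane).
The chain contains a C=C double bond, so the unsaturation ending is -ene.
Number the chain so that numbering from this end puts the double bond at C-4 rather than C-5.
This places the double bond between C-4 and C-5; an ethyl group at C-6; a fluoro group at C-8.
Substituent prefixes are cited in alphabetical order (multiplying prefixes like di-/tri- are ignored for ordering).
Assembling the pieces gives 6-ethyl-8-fluoronon-4-ene.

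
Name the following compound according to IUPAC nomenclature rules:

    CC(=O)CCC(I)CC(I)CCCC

5,7-diiodoundecan-2-one

The longest carbon chain that includes the carbonyl has 11 carbons, so the parent hydride is undecane.
A ketone (C=O on an internal carbon) is the principal characteristic group, giving the suffix -one.
The numbering direction is chosen so that numbering from this end puts the carbonyl group at C-2 rather than C-10.
That gives the carbonyl at C-2; iodo groups at C-5 and C-7.
Assembling the pieces gives 5,7-diiodoundecan-2-one.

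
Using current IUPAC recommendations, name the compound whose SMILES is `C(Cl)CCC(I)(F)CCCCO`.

8-chloro-5-fluoro-5-iodooctan-1-ol

Counting along the main chain through the –OH group gives 8 carbons: the parent is octane.
An alcohol (–OH) is the principal characteristic group, giving the suffix -ol.
The numbering direction is chosen so that numbering from this end puts the hydroxyl group at C-1 rather than C-8.
That gives the hydroxyl at C-1; a chloro group at C-8; a fluoro group at C-5; an iodo group at C-5.
Prefixes are listed alphabetically: chloro, fluoro, iodo.
Assembling the pieces gives 8-chloro-5-fluoro-5-iodooctan-1-ol.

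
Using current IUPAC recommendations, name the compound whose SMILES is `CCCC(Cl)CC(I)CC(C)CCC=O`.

The longest carbon chain that includes the –CHO group has 11 carbons, so the parent hydride is undecane.
An aldehyde (terminal –CHO) is the principal characteristic group, giving the suffix -al.
The numbering direction is chosen so that the aldehyde carbon is C-1 by definition.
With this numbering: a chloro group at C-8; an iodo group at C-6; a methyl group at C-4.
The substituents are ordered alphabetically, ignoring any di-/tri- multipliers.
The name is 8-chloro-6-iodo-4-methylundecanal.

8-chloro-6-iodo-4-methylundecanal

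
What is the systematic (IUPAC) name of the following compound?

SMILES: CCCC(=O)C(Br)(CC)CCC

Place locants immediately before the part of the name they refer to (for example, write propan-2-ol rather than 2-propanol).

5-bromo-5-ethyloctan-4-one

The longest chain bearing the carbonyl is 8 carbons long (octane).
A ketone (C=O on an internal carbon) is the principal characteristic group, giving the suffix -one.
Number the chain so that numbering from this end puts the carbonyl group at C-4 rather than C-5.
With this numbering: the carbonyl at C-4; a bromo group at C-5; an ethyl group at C-5.
The substituents are ordered alphabetically, ignoring any di-/tri- multipliers.
Assembling the pieces gives 5-bromo-5-ethyloctan-4-one.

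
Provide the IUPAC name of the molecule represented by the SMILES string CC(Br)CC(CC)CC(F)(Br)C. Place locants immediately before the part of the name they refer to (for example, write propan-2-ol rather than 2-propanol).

The longest carbon chain is 7 atoms: the parent is heptane.
The numbering direction is chosen so that the substituent locant set {2,2,4,6} is lower than {2,4,6,6} at the first point of difference.
This places bromo groups at C-2 and C-6; an ethyl group at C-4; a fluoro group at C-2.
Prefixes are listed alphabetically: bromo, ethyl, fluoro.
The name is 2,6-dibromo-4-ethyl-2-fluoroheptane.

2,6-dibromo-4-ethyl-2-fluoroheptane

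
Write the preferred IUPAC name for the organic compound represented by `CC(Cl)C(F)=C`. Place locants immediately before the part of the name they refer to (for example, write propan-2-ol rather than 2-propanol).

The longest carbon chain that includes the multiple bond has 4 carbons, so the parent hydride is butane.
There is one C=C double bond, indicated by the ending -ene.
The numbering direction is chosen so that numbering from this end puts the double bond at C-1 rather than C-3.
With this numbering: the double bond between C-1 and C-2; a chloro group at C-3; a fluoro group at C-2.
Prefixes are listed alphabetically: chloro, fluoro.
The name is 3-chloro-2-fluorobut-1-ene.

3-chloro-2-fluorobut-1-ene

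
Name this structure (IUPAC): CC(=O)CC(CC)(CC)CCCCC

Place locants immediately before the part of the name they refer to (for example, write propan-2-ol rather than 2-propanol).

The longest carbon chain that includes the carbonyl has 9 carbons, so the parent hydride is nonane.
A ketone (C=O on an internal carbon) is the principal characteristic group, giving the suffix -one.
Number the chain so that numbering from this end puts the carbonyl group at C-2 rather than C-8.
That gives the carbonyl at C-2; two ethyl groups at C-4.
Putting it together: 4,4-diethylnonan-2-one.

4,4-diethylnonan-2-one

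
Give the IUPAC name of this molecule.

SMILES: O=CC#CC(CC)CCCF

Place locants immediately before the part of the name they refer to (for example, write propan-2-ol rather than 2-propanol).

The longest carbon chain that includes the –CHO group and the multiple bond has 7 carbons, so the parent hydride is heptane.
The highest-priority functional group is an aldehyde (terminal –CHO), so the name ends in -al.
There is one C≡C triple bond, indicated by the ending -yne.
The numbering direction is chosen so that the aldehyde carbon is C-1 by definition.
With this numbering: the triple bond between C-2 and C-3; an ethyl group at C-4; a fluoro group at C-7.
Prefixes are listed alphabetically: ethyl, fluoro.
Assembling the pieces gives 4-ethyl-7-fluorohept-2-ynal.

4-ethyl-7-fluorohept-2-ynal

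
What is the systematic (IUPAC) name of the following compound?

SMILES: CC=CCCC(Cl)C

Counting along the main chain through the multiple bond gives 7 carbons: the parent is heptane.
The chain contains a C=C double bond, so the unsaturation ending is -ene.
Number the chain so that numbering from this end puts the double bond at C-2 rather than C-5.
That gives the double bond between C-2 and C-3; a chloro group at C-6.
Putting it together: 6-chlorohept-2-ene.

6-chlorohept-2-ene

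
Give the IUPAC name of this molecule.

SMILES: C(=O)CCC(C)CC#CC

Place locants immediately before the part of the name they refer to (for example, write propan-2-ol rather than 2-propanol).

4-methyloct-6-ynal

The longest chain bearing the –CHO group and the multiple bond is 8 carbons long (octane).
An aldehyde (terminal –CHO) is the principal characteristic group, giving the suffix -al.
The chain contains a C≡C triple bond, so the unsaturation ending is -yne.
The numbering direction is chosen so that the aldehyde carbon is C-1 by definition.
That gives the triple bond between C-6 and C-7; a methyl group at C-4.
Assembling the pieces gives 4-methyloct-6-ynal.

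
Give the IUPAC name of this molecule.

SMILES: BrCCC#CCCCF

Counting along the main chain through the multiple bond gives 7 carbons: the parent is heptane.
The chain contains a C≡C triple bond, so the unsaturation ending is -yne.
Choose the numbering such that numbering from this end puts the triple bond at C-3 rather than C-4.
With this numbering: the triple bond between C-3 and C-4; a bromo group at C-1; a fluoro group at C-7.
The substituents are ordered alphabetically, ignoring any di-/tri- multipliers.
Putting it together: 1-bromo-7-fluorohept-3-yne.

1-bromo-7-fluorohept-3-yne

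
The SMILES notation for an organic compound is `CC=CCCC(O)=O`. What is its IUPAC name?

hex-4-enoic acid

The longest chain bearing the –COOH group and the multiple bond is 6 carbons long (hexane).
The principal characteristic group is a carboxylic acid (terminal –COOH), named with the suffix -oic acid.
There is one C=C double bond, indicated by the ending -ene.
The numbering direction is chosen so that the carboxylic acid carbon is C-1 by definition.
With this numbering: the double bond between C-4 and C-5.
The name is hex-4-enoic acid.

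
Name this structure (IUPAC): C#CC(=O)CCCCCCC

dec-1-yn-3-one

Counting along the main chain through the carbonyl and the multiple bond gives 10 carbons: the parent is decane.
The principal characteristic group is a ketone (C=O on an internal carbon), named with the suffix -one.
A C≡C triple bond in the chain gives the infix -yne-.
Number the chain so that numbering from this end puts the carbonyl group at C-3 rather than C-8.
With this numbering: the carbonyl at C-3; the triple bond between C-1 and C-2.
The name is dec-1-yn-3-one.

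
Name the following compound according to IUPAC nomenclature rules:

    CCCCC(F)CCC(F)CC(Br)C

The longest carbon chain is 11 atoms: the parent is undecane.
Number the chain so that the substituent locant set {2,4,7} is lower than {5,8,10} at the first point of difference.
With this numbering: a bromo group at C-2; fluoro groups at C-4 and C-7.
Substituent prefixes are cited in alphabetical order (multiplying prefixes like di-/tri- are ignored for ordering).
Assembling the pieces gives 2-bromo-4,7-difluoroundecane.

2-bromo-4,7-difluoroundecane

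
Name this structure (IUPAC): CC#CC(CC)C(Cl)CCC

The longest carbon chain that includes the multiple bond has 8 carbons, so the parent hydride is octane.
A C≡C triple bond in the chain gives the infix -yne-.
Number the chain so that numbering from this end puts the triple bond at C-2 rather than C-6.
With this numbering: the triple bond between C-2 and C-3; a chloro group at C-5; an ethyl group at C-4.
The substituents are ordered alphabetically, ignoring any di-/tri- multipliers.
The name is 5-chloro-4-ethyloct-2-yne.

5-chloro-4-ethyloct-2-yne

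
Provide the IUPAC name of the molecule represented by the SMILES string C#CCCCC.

hex-1-yne

Counting along the main chain through the multiple bond gives 6 carbons: the parent is hexane.
The chain contains a C≡C triple bond, so the unsaturation ending is -yne.
The numbering direction is chosen so that numbering from this end puts the triple bond at C-1 rather than C-5.
This places the triple bond between C-1 and C-2.
Assembling the pieces gives hex-1-yne.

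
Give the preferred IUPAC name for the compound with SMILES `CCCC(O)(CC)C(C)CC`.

4-ethyl-3-methylheptan-4-ol

Counting along the main chain through the –OH group gives 7 carbons: the parent is heptane.
The highest-priority functional group is an alcohol (–OH), so the name ends in -ol.
Choose the numbering such that the substituent locant set {3,4} is lower than {4,5} at the first point of difference.
With this numbering: the hydroxyl at C-4; an ethyl group at C-4; a methyl group at C-3.
Substituent prefixes are cited in alphabetical order (multiplying prefixes like di-/tri- are ignored for ordering).
The name is 4-ethyl-3-methylheptan-4-ol.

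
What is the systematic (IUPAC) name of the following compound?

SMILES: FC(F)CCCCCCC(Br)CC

The longest carbon chain is 10 atoms: the parent is decane.
Number the chain so that the substituent locant set {1,1,8} is lower than {3,10,10} at the first point of difference.
With this numbering: a bromo group at C-8; two fluoro groups at C-1.
Prefixes are listed alphabetically: bromo, fluoro.
Assembling the pieces gives 8-bromo-1,1-difluorodecane.

8-bromo-1,1-difluorodecane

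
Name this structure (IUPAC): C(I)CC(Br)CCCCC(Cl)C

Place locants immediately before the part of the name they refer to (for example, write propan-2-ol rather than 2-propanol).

The longest carbon chain is 9 atoms: the parent is nonane.
Choose the numbering such that the substituent locant set {1,3,8} is lower than {2,7,9} at the first point of difference.
With this numbering: a bromo group at C-3; a chloro group at C-8; an iodo group at C-1.
Substituent prefixes are cited in alphabetical order (multiplying prefixes like di-/tri- are ignored for ordering).
Assembling the pieces gives 3-bromo-8-chloro-1-iodononane.

3-bromo-8-chloro-1-iodononane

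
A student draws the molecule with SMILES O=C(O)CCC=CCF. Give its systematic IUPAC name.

Counting along the main chain through the –COOH group and the multiple bond gives 6 carbons: the parent is hexane.
The highest-priority functional group is a carboxylic acid (terminal –COOH), so the name ends in -oic acid.
The chain contains a C=C double bond, so the unsaturation ending is -ene.
The numbering direction is chosen so that the carboxylic acid carbon is C-1 by definition.
That gives the double bond between C-4 and C-5; a fluoro group at C-6.
Putting it together: 6-fluorohex-4-enoic acid.

6-fluorohex-4-enoic acid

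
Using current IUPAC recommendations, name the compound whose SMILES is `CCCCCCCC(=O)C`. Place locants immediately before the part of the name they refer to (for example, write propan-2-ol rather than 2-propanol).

nonan-2-one

The longest chain bearing the carbonyl is 9 carbons long (nonane).
A ketone (C=O on an internal carbon) is the principal characteristic group, giving the suffix -one.
The numbering direction is chosen so that numbering from this end puts the carbonyl group at C-2 rather than C-8.
That gives the carbonyl at C-2.
The name is nonan-2-one.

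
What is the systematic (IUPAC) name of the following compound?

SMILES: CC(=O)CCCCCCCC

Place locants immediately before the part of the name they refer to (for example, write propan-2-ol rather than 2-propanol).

Counting along the main chain through the carbonyl gives 10 carbons: the parent is decane.
A ketone (C=O on an internal carbon) is the principal characteristic group, giving the suffix -one.
Choose the numbering such that numbering from this end puts the carbonyl group at C-2 rather than C-9.
With this numbering: the carbonyl at C-2.
The name is decan-2-one.

decan-2-one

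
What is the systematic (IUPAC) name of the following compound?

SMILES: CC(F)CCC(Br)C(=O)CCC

5-bromo-8-fluorononan-4-one

The longest chain bearing the carbonyl is 9 carbons long (nonane).
A ketone (C=O on an internal carbon) is the principal characteristic group, giving the suffix -one.
The numbering direction is chosen so that numbering from this end puts the carbonyl group at C-4 rather than C-6.
This places the carbonyl at C-4; a bromo group at C-5; a fluoro group at C-8.
The substituents are ordered alphabetically, ignoring any di-/tri- multipliers.
Assembling the pieces gives 5-bromo-8-fluorononan-4-one.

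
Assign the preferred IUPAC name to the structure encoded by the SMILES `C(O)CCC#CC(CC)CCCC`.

6-ethyldec-4-yn-1-ol

The longest chain bearing the –OH group and the multiple bond is 10 carbons long (decane).
An alcohol (–OH) is the principal characteristic group, giving the suffix -ol.
The chain contains a C≡C triple bond, so the unsaturation ending is -yne.
The numbering direction is chosen so that numbering from this end puts the hydroxyl group at C-1 rather than C-10.
This places the hydroxyl at C-1; the triple bond between C-4 and C-5; an ethyl group at C-6.
Putting it together: 6-ethyldec-4-yn-1-ol.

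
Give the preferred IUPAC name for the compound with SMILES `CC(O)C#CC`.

The longest carbon chain that includes the –OH group and the multiple bond has 5 carbons, so the parent hydride is pentane.
The highest-priority functional group is an alcohol (–OH), so the name ends in -ol.
There is one C≡C triple bond, indicated by the ending -yne.
Choose the numbering such that numbering from this end puts the hydroxyl group at C-2 rather than C-4.
This places the hydroxyl at C-2; the triple bond between C-3 and C-4.
Putting it together: pent-3-yn-2-ol.

pent-3-yn-2-ol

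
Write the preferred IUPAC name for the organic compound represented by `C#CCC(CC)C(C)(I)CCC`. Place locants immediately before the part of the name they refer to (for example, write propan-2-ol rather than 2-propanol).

The longest carbon chain that includes the multiple bond has 8 carbons, so the parent hydride is octane.
There is one C≡C triple bond, indicated by the ending -yne.
The numbering direction is chosen so that numbering from this end puts the triple bond at C-1 rather than C-7.
With this numbering: the triple bond between C-1 and C-2; an ethyl group at C-4; an iodo group at C-5; a methyl group at C-5.
Substituent prefixes are cited in alphabetical order (multiplying prefixes like di-/tri- are ignored for ordering).
Assembling the pieces gives 4-ethyl-5-iodo-5-methyloct-1-yne.

4-ethyl-5-iodo-5-methyloct-1-yne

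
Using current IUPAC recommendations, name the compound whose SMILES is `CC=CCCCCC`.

oct-2-ene

The longest carbon chain that includes the multiple bond has 8 carbons, so the parent hydride is octane.
There is one C=C double bond, indicated by the ending -ene.
The numbering direction is chosen so that numbering from this end puts the double bond at C-2 rather than C-6.
This places the double bond between C-2 and C-3.
Assembling the pieces gives oct-2-ene.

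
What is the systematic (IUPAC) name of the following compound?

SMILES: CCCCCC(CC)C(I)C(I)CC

The parent chain contains 10 carbons (decane).
The numbering direction is chosen so that the substituent locant set {3,4,5} is lower than {6,7,8} at the first point of difference.
This places an ethyl group at C-5; iodo groups at C-3 and C-4.
Prefixes are listed alphabetically: ethyl, iodo.
Putting it together: 5-ethyl-3,4-diiododecane.

5-ethyl-3,4-diiododecane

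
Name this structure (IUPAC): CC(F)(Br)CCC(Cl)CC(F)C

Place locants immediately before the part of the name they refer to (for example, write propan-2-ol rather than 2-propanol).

2-bromo-5-chloro-2,7-difluorooctane

The longest carbon chain is 8 atoms: the parent is octane.
Number the chain so that the substituent locant set {2,2,5,7} is lower than {2,4,7,7} at the first point of difference.
With this numbering: a bromo group at C-2; a chloro group at C-5; fluoro groups at C-2 and C-7.
Prefixes are listed alphabetically: bromo, chloro, fluoro.
Assembling the pieces gives 2-bromo-5-chloro-2,7-difluorooctane.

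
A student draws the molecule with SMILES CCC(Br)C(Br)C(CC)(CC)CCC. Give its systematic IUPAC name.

The longest continuous carbon chain has 8 atoms, so the parent hydride is octane.
Choose the numbering such that the substituent locant set {3,4,5,5} is lower than {4,4,5,6} at the first point of difference.
This places bromo groups at C-3 and C-4; two ethyl groups at C-5.
The substituents are ordered alphabetically, ignoring any di-/tri- multipliers.
Putting it together: 3,4-dibromo-5,5-diethyloctane.

3,4-dibromo-5,5-diethyloctane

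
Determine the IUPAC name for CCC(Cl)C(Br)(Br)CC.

The longest continuous carbon chain has 6 atoms, so the parent hydride is hexane.
Choose the numbering such that the substituent locant set {3,3,4} is lower than {3,4,4} at the first point of difference.
This places two bromo groups at C-3; a chloro group at C-4.
Substituent prefixes are cited in alphabetical order (multiplying prefixes like di-/tri- are ignored for ordering).
Assembling the pieces gives 3,3-dibromo-4-chlorohexane.

3,3-dibromo-4-chlorohexane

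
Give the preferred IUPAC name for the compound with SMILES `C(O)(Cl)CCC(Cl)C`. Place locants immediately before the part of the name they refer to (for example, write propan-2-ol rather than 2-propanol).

1,4-dichloropentan-1-ol

The longest chain bearing the –OH group is 5 carbons long (pentane).
The highest-priority functional group is an alcohol (–OH), so the name ends in -ol.
Choose the numbering such that numbering from this end puts the hydroxyl group at C-1 rather than C-5.
With this numbering: the hydroxyl at C-1; chloro groups at C-1 and C-4.
Assembling the pieces gives 1,4-dichloropentan-1-ol.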